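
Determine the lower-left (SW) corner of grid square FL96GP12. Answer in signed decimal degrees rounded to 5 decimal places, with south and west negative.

Field F=5, L=11: +5·20° lon, +11·10° lat → SW at lon -80°, lat 20°.
Square 9, 6: +9·2° lon, +6·1° lat → SW at lon -62°, lat 26°.
Subsquare g=6, p=15: +6·0.0833333° lon, +15·0.0416667° lat → SW at lon -61.5°, lat 26.625°.
Extended square 1, 2: +1·0.00833333° lon, +2·0.00416667° lat → SW at lon -61.4917°, lat 26.6333°.
latitude 26.63333, longitude -61.49167.

26.63333, -61.49167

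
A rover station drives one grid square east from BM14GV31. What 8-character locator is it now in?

BM14gv41

Longitude extended square 3; +1 → 4.
The latitude characters are unchanged.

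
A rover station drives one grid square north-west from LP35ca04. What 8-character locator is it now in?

LP35ba95

Longitude extended square 0; −1 → -1, wraps to 9, carry into subsquare.
Longitude subsquare c = 2; −1 → 1 = b.
Latitude extended square 4; +1 → 5.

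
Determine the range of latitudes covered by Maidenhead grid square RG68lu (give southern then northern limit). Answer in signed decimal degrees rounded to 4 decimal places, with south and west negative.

Field R=17, G=6: +17·20° lon, +6·10° lat → SW at lon 160°, lat -30°.
Square 6, 8: +6·2° lon, +8·1° lat → SW at lon 172°, lat -22°.
Subsquare l=11, u=20: +11·0.0833333° lon, +20·0.0416667° lat → SW at lon 172.917°, lat -21.1667°.
Cell spans 0.0833333° lon × 0.0416667° lat.
south -21.1667, north -21.1250.

-21.1667, -21.1250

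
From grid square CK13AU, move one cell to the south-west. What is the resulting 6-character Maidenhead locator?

Longitude subsquare a = 0; −1 → -1, wraps to 23 = x, carry into square.
Longitude square 1; −1 → 0.
Latitude subsquare u = 20; −1 → 19 = t.

CK03xt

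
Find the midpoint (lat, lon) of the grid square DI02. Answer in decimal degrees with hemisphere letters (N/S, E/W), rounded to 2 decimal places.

Field D=3, I=8: +3·20° lon, +8·10° lat → SW at lon -120°, lat -10°.
Square 0, 2: +0·2° lon, +2·1° lat → SW at lon -120°, lat -8°.
Cell spans 2° lon × 1° lat. Centre is SW corner plus half of each.
latitude 7.50° S, longitude 119.00° W.

7.50° S, 119.00° W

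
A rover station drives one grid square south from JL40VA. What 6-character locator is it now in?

Latitude subsquare a = 0; −1 → -1, wraps to 23 = x, carry into square.
Latitude square 0; −1 → -1, wraps to 9, carry into field.
Latitude field L = 11; −1 → 10 = K.
The longitude characters are unchanged.

JK49vx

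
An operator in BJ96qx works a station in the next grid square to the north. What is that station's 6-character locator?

Latitude subsquare x = 23; +1 → 24, wraps to 0 = a, carry into square.
Latitude square 6; +1 → 7.
The longitude characters are unchanged.

BJ97qa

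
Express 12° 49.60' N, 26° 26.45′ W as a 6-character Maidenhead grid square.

Shift to the Maidenhead origin (180°W, 90°S): lon 153.5592, lat 102.8267.
Field: lon ⌊153.5592/20⌋ = 7 → H; lat ⌊102.8267/10⌋ = 10 → K.
Square: lon ⌊13.5592/2⌋ = 6; lat ⌊2.8267/1⌋ = 2.
Subsquare: lon ⌊1.5592/0.0833333⌋ = 18 → s; lat ⌊0.8267/0.0416667⌋ = 19 → t.

HK62st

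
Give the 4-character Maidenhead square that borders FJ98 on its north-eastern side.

GJ09

Longitude square 9; +1 → 10, wraps to 0, carry into field.
Longitude field F = 5; +1 → 6 = G.
Latitude square 8; +1 → 9.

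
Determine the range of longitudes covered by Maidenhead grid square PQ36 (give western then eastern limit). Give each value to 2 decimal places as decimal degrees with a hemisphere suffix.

126.00° E, 128.00° E

Field P=15, Q=16: +15·20° lon, +16·10° lat → SW at lon 120°, lat 70°.
Square 3, 6: +3·2° lon, +6·1° lat → SW at lon 126°, lat 76°.
Cell spans 2° lon × 1° lat.
west 126.00° E, east 128.00° E.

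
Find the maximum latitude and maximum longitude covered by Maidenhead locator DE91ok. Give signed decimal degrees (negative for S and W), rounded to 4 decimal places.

-48.5417, -100.7500

Field D=3, E=4: +3·20° lon, +4·10° lat → SW at lon -120°, lat -50°.
Square 9, 1: +9·2° lon, +1·1° lat → SW at lon -102°, lat -49°.
Subsquare o=14, k=10: +14·0.0833333° lon, +10·0.0416667° lat → SW at lon -100.833°, lat -48.5833°.
Cell spans 0.0833333° lon × 0.0416667° lat. NE corner is SW corner plus one full cell.
latitude -48.5417, longitude -100.7500.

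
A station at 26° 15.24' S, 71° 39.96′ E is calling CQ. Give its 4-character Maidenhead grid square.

MG53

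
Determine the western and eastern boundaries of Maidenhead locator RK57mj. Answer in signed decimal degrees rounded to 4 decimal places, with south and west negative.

Field R=17, K=10: +17·20° lon, +10·10° lat → SW at lon 160°, lat 10°.
Square 5, 7: +5·2° lon, +7·1° lat → SW at lon 170°, lat 17°.
Subsquare m=12, j=9: +12·0.0833333° lon, +9·0.0416667° lat → SW at lon 171°, lat 17.375°.
Cell spans 0.0833333° lon × 0.0416667° lat.
west 171.0000, east 171.0833.

171.0000, 171.0833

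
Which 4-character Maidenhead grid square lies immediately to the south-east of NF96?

Longitude square 9; +1 → 10, wraps to 0, carry into field.
Longitude field N = 13; +1 → 14 = O.
Latitude square 6; −1 → 5.

OF05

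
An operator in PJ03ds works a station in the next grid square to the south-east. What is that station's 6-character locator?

PJ03er

Longitude subsquare d = 3; +1 → 4 = e.
Latitude subsquare s = 18; −1 → 17 = r.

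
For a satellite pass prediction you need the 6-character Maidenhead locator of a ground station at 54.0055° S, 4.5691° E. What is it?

JD25gx

Shift to the Maidenhead origin (180°W, 90°S): lon 184.5691, lat 35.9945.
Field: lon ⌊184.5691/20⌋ = 9 → J; lat ⌊35.9945/10⌋ = 3 → D.
Square: lon ⌊4.5691/2⌋ = 2; lat ⌊5.9945/1⌋ = 5.
Subsquare: lon ⌊0.5691/0.0833333⌋ = 6 → g; lat ⌊0.9945/0.0416667⌋ = 23 → x.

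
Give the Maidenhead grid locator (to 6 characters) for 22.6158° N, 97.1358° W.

EL12ko

Offset from 180°W / 90°S: lon 82.8642°, lat 112.6158°.
Field: 82.8642/20 → 4 → E, 112.6158/10 → 11 → L; chars EL.
Square: 2.8642/2 → 1, 2.6158/1 → 2; chars 12.
Subsquare: 0.8642/0.0833333 → 10 → k, 0.6158/0.0416667 → 14 → o; chars ko.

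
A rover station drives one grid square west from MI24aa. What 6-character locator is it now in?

MI14xa

Longitude subsquare a = 0; −1 → -1, wraps to 23 = x, carry into square.
Longitude square 2; −1 → 1.
The latitude characters are unchanged.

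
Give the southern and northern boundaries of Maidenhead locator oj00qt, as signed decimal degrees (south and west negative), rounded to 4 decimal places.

Field O=14, J=9: +14·20° lon, +9·10° lat → SW at lon 100°, lat 0°.
Square 0, 0: +0·2° lon, +0·1° lat → SW at lon 100°, lat 0°.
Subsquare q=16, t=19: +16·0.0833333° lon, +19·0.0416667° lat → SW at lon 101.333°, lat 0.791667°.
Cell spans 0.0833333° lon × 0.0416667° lat.
south 0.7917, north 0.8333.

0.7917, 0.8333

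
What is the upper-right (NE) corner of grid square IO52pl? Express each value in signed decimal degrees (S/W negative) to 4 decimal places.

Field I=8, O=14: +8·20° lon, +14·10° lat → SW at lon -20°, lat 50°.
Square 5, 2: +5·2° lon, +2·1° lat → SW at lon -10°, lat 52°.
Subsquare p=15, l=11: +15·0.0833333° lon, +11·0.0416667° lat → SW at lon -8.75°, lat 52.4583°.
Cell spans 0.0833333° lon × 0.0416667° lat. NE corner is SW corner plus one full cell.
latitude 52.5000, longitude -8.6667.

52.5000, -8.6667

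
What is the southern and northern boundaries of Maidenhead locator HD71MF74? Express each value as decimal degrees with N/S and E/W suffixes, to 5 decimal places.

58.77500° S, 58.77083° S

Field H=7, D=3: +7·20° lon, +3·10° lat → SW at lon -40°, lat -60°.
Square 7, 1: +7·2° lon, +1·1° lat → SW at lon -26°, lat -59°.
Subsquare m=12, f=5: +12·0.0833333° lon, +5·0.0416667° lat → SW at lon -25°, lat -58.7917°.
Extended square 7, 4: +7·0.00833333° lon, +4·0.00416667° lat → SW at lon -24.9417°, lat -58.775°.
Cell spans 0.00833333° lon × 0.00416667° lat.
south 58.77500° S, north 58.77083° S.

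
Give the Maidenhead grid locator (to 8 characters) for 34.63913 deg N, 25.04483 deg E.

KM24mp53

Offset from 180°W / 90°S: lon 205.04483°, lat 124.63913°.
Field (20°×10°, letters A–R): lon ⌊205.04483/20⌋ = 10 → K; lat ⌊124.63913/10⌋ = 12 → M.
Square (2°×1°, digits 0–9): lon ⌊5.04483/2⌋ = 2; lat ⌊4.63913/1⌋ = 4.
Subsquare (5′×2.5′, letters a–x): lon ⌊1.04483/0.0833333⌋ = 12 → m; lat ⌊0.63913/0.0416667⌋ = 15 → p.
Extended square (30″×15″, digits 0–9): lon ⌊0.04483/0.00833333⌋ = 5; lat ⌊0.01413/0.00416667⌋ = 3.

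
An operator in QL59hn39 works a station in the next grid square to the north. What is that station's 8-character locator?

Latitude extended square 9; +1 → 10, wraps to 0, carry into subsquare.
Latitude subsquare n = 13; +1 → 14 = o.
The longitude characters are unchanged.

QL59ho30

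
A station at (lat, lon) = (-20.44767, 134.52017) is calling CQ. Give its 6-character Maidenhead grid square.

Offset from 180°W / 90°S: lon 314.5202°, lat 69.5523°.
Field: lon ⌊314.5202/20⌋ = 15 → P; lat ⌊69.5523/10⌋ = 6 → G.
Square: lon ⌊14.5202/2⌋ = 7; lat ⌊9.5523/1⌋ = 9.
Subsquare: lon ⌊0.5202/0.0833333⌋ = 6 → g; lat ⌊0.5523/0.0416667⌋ = 13 → n.

PG79gn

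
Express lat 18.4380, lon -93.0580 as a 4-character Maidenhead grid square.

Offset from 180°W / 90°S: lon 86.94°, lat 108.44°.
Field: lon ⌊86.94/20⌋ = 4 → E; lat ⌊108.44/10⌋ = 10 → K.
Square: lon ⌊6.94/2⌋ = 3; lat ⌊8.44/1⌋ = 8.

EK38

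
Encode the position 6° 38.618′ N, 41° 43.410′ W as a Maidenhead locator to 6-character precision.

GJ96dp

Shift to the Maidenhead origin (180°W, 90°S): lon 138.2765, lat 96.6436.
Field: lon ⌊138.2765/20⌋ = 6 → G; lat ⌊96.6436/10⌋ = 9 → J.
Square: lon ⌊18.2765/2⌋ = 9; lat ⌊6.6436/1⌋ = 6.
Subsquare: lon ⌊0.2765/0.0833333⌋ = 3 → d; lat ⌊0.6436/0.0416667⌋ = 15 → p.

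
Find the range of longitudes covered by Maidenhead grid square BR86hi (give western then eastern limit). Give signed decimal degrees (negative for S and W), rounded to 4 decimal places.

-143.4167, -143.3333

Field B=1, R=17: +1·20° lon, +17·10° lat → SW at lon -160°, lat 80°.
Square 8, 6: +8·2° lon, +6·1° lat → SW at lon -144°, lat 86°.
Subsquare h=7, i=8: +7·0.0833333° lon, +8·0.0416667° lat → SW at lon -143.417°, lat 86.3333°.
Cell spans 0.0833333° lon × 0.0416667° lat.
west -143.4167, east -143.3333.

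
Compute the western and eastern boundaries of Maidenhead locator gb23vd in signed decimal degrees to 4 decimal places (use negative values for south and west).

Field G=6, B=1: +6·20° lon, +1·10° lat → SW at lon -60°, lat -80°.
Square 2, 3: +2·2° lon, +3·1° lat → SW at lon -56°, lat -77°.
Subsquare v=21, d=3: +21·0.0833333° lon, +3·0.0416667° lat → SW at lon -54.25°, lat -76.875°.
Cell spans 0.0833333° lon × 0.0416667° lat.
west -54.2500, east -54.1667.

-54.2500, -54.1667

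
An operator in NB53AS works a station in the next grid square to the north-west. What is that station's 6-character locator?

Longitude subsquare a = 0; −1 → -1, wraps to 23 = x, carry into square.
Longitude square 5; −1 → 4.
Latitude subsquare s = 18; +1 → 19 = t.

NB43xt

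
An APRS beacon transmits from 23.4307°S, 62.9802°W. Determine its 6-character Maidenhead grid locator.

FG86mn

Shift to the Maidenhead origin (180°W, 90°S): lon 117.0198, lat 66.5693.
Field (20°×10°, letters A–R): 117.0198/20 → 5 → F, 66.5693/10 → 6 → G; chars FG.
Square (2°×1°, digits 0–9): 17.0198/2 → 8, 6.5693/1 → 6; chars 86.
Subsquare (5′×2.5′, letters a–x): 1.0198/0.0833333 → 12 → m, 0.5693/0.0416667 → 13 → n; chars mn.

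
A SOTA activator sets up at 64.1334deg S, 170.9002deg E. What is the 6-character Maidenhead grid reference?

Offset from 180°W / 90°S: lon 350.9002°, lat 25.8666°.
Field: 350.9002/20 → 17 → R, 25.8666/10 → 2 → C; chars RC.
Square: 10.9002/2 → 5, 5.8666/1 → 5; chars 55.
Subsquare: 0.9002/0.0833333 → 10 → k, 0.8666/0.0416667 → 20 → u; chars ku.

RC55ku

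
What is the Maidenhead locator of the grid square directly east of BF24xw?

Longitude subsquare x = 23; +1 → 24, wraps to 0 = a, carry into square.
Longitude square 2; +1 → 3.
The latitude characters are unchanged.

BF34aw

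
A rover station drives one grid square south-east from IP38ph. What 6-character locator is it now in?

Longitude subsquare p = 15; +1 → 16 = q.
Latitude subsquare h = 7; −1 → 6 = g.

IP38qg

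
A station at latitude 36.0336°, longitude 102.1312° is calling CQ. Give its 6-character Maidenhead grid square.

Shift to the Maidenhead origin (180°W, 90°S): lon 282.1312, lat 126.0336.
Field (20°×10°, letters A–R): lon ⌊282.1312/20⌋ = 14 → O; lat ⌊126.0336/10⌋ = 12 → M.
Square (2°×1°, digits 0–9): lon ⌊2.1312/2⌋ = 1; lat ⌊6.0336/1⌋ = 6.
Subsquare (5′×2.5′, letters a–x): lon ⌊0.1312/0.0833333⌋ = 1 → b; lat ⌊0.0336/0.0416667⌋ = 0 → a.

OM16ba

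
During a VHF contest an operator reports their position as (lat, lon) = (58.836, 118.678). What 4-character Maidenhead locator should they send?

OO98

Add 180° to longitude and 90° to latitude: 298.68, 148.84.
Field (20°×10°, letters A–R): 298.68/20 → 14 → O, 148.84/10 → 14 → O; chars OO.
Square (2°×1°, digits 0–9): 18.68/2 → 9, 8.84/1 → 8; chars 98.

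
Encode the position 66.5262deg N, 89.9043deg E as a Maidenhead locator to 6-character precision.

Offset from 180°W / 90°S: lon 269.9043°, lat 156.5262°.
Field: 269.9043/20 → 13 → N, 156.5262/10 → 15 → P; chars NP.
Square: 9.9043/2 → 4, 6.5262/1 → 6; chars 46.
Subsquare: 1.9043/0.0833333 → 22 → w, 0.5262/0.0416667 → 12 → m; chars wm.

NP46wm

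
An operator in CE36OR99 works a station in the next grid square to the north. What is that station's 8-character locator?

CE36os90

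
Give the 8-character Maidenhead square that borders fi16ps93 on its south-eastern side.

FI16qs02

Longitude extended square 9; +1 → 10, wraps to 0, carry into subsquare.
Longitude subsquare p = 15; +1 → 16 = q.
Latitude extended square 3; −1 → 2.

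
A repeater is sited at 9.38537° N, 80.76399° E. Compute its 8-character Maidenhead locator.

Offset from 180°W / 90°S: lon 260.76399°, lat 99.38537°.
Field (20°×10°, letters A–R): 260.76399/20 → 13 → N, 99.38537/10 → 9 → J; chars NJ.
Square (2°×1°, digits 0–9): 0.76399/2 → 0, 9.38537/1 → 9; chars 09.
Subsquare (5′×2.5′, letters a–x): 0.76399/0.0833333 → 9 → j, 0.38537/0.0416667 → 9 → j; chars jj.
Extended square (30″×15″, digits 0–9): 0.01399/0.00833333 → 1, 0.01037/0.00416667 → 2; chars 12.

NJ09jj12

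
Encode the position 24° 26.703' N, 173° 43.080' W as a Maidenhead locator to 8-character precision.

Shift to the Maidenhead origin (180°W, 90°S): lon 6.28200, lat 114.44505.
Field (20°×10°, letters A–R): lon ⌊6.28200/20⌋ = 0 → A; lat ⌊114.44505/10⌋ = 11 → L.
Square (2°×1°, digits 0–9): lon ⌊6.28200/2⌋ = 3; lat ⌊4.44505/1⌋ = 4.
Subsquare (5′×2.5′, letters a–x): lon ⌊0.28200/0.0833333⌋ = 3 → d; lat ⌊0.44505/0.0416667⌋ = 10 → k.
Extended square (30″×15″, digits 0–9): lon ⌊0.03200/0.00833333⌋ = 3; lat ⌊0.02838/0.00416667⌋ = 6.

AL34dk36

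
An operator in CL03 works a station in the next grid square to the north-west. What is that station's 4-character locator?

BL94

Longitude square 0; −1 → -1, wraps to 9, carry into field.
Longitude field C = 2; −1 → 1 = B.
Latitude square 3; +1 → 4.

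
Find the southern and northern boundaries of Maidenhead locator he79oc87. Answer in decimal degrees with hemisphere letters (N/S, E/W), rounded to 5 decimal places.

40.88750° S, 40.88333° S

Field H=7, E=4: +7·20° lon, +4·10° lat → SW at lon -40°, lat -50°.
Square 7, 9: +7·2° lon, +9·1° lat → SW at lon -26°, lat -41°.
Subsquare o=14, c=2: +14·0.0833333° lon, +2·0.0416667° lat → SW at lon -24.8333°, lat -40.9167°.
Extended square 8, 7: +8·0.00833333° lon, +7·0.00416667° lat → SW at lon -24.7667°, lat -40.8875°.
Cell spans 0.00833333° lon × 0.00416667° lat.
south 40.88750° S, north 40.88333° S.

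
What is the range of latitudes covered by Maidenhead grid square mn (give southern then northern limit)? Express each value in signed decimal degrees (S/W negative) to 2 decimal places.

40.00, 50.00

Field M=12, N=13: +12·20° lon, +13·10° lat → SW at lon 60°, lat 40°.
Cell spans 20° lon × 10° lat.
south 40.00, north 50.00.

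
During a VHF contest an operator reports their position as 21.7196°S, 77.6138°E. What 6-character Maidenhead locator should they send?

Add 180° to longitude and 90° to latitude: 257.6138, 68.2804.
Field: 257.6138/20 → 12 → M, 68.2804/10 → 6 → G; chars MG.
Square: 17.6138/2 → 8, 8.2804/1 → 8; chars 88.
Subsquare: 1.6138/0.0833333 → 19 → t, 0.2804/0.0416667 → 6 → g; chars tg.

MG88tg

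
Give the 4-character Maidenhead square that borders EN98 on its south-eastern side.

Longitude square 9; +1 → 10, wraps to 0, carry into field.
Longitude field E = 4; +1 → 5 = F.
Latitude square 8; −1 → 7.

FN07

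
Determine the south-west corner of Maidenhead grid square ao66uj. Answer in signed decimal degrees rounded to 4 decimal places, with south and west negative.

56.3750, -166.3333

Field A=0, O=14: +0·20° lon, +14·10° lat → SW at lon -180°, lat 50°.
Square 6, 6: +6·2° lon, +6·1° lat → SW at lon -168°, lat 56°.
Subsquare u=20, j=9: +20·0.0833333° lon, +9·0.0416667° lat → SW at lon -166.333°, lat 56.375°.
latitude 56.3750, longitude -166.3333.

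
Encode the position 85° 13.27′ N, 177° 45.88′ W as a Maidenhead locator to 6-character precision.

AR15cf

Offset from 180°W / 90°S: lon 2.2353°, lat 175.2212°.
Field (20°×10°, letters A–R): 2.2353/20 → 0 → A, 175.2212/10 → 17 → R; chars AR.
Square (2°×1°, digits 0–9): 2.2353/2 → 1, 5.2212/1 → 5; chars 15.
Subsquare (5′×2.5′, letters a–x): 0.2353/0.0833333 → 2 → c, 0.2212/0.0416667 → 5 → f; chars cf.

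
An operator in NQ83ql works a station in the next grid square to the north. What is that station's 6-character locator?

NQ83qm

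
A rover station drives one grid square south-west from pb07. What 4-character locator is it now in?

OB96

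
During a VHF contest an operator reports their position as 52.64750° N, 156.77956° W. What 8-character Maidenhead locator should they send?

Offset from 180°W / 90°S: lon 23.22044°, lat 142.64750°.
Field (20°×10°, letters A–R): lon ⌊23.22044/20⌋ = 1 → B; lat ⌊142.64750/10⌋ = 14 → O.
Square (2°×1°, digits 0–9): lon ⌊3.22044/2⌋ = 1; lat ⌊2.64750/1⌋ = 2.
Subsquare (5′×2.5′, letters a–x): lon ⌊1.22044/0.0833333⌋ = 14 → o; lat ⌊0.64750/0.0416667⌋ = 15 → p.
Extended square (30″×15″, digits 0–9): lon ⌊0.05377/0.00833333⌋ = 6; lat ⌊0.02250/0.00416667⌋ = 5.

BO12op65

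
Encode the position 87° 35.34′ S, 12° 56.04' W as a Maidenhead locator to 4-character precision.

IA32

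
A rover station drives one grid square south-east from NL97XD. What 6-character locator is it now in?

OL07ac

Longitude subsquare x = 23; +1 → 24, wraps to 0 = a, carry into square.
Longitude square 9; +1 → 10, wraps to 0, carry into field.
Longitude field N = 13; +1 → 14 = O.
Latitude subsquare d = 3; −1 → 2 = c.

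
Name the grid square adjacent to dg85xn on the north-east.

Longitude subsquare x = 23; +1 → 24, wraps to 0 = a, carry into square.
Longitude square 8; +1 → 9.
Latitude subsquare n = 13; +1 → 14 = o.

DG95ao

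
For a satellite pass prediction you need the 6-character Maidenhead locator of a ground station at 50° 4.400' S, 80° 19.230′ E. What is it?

Add 180° to longitude and 90° to latitude: 260.3205, 39.9267.
Field: lon ⌊260.3205/20⌋ = 13 → N; lat ⌊39.9267/10⌋ = 3 → D.
Square: lon ⌊0.3205/2⌋ = 0; lat ⌊9.9267/1⌋ = 9.
Subsquare: lon ⌊0.3205/0.0833333⌋ = 3 → d; lat ⌊0.9267/0.0416667⌋ = 22 → w.

ND09dw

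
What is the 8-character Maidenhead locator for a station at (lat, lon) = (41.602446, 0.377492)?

Shift to the Maidenhead origin (180°W, 90°S): lon 180.37749, lat 131.60245.
Field: lon ⌊180.37749/20⌋ = 9 → J; lat ⌊131.60245/10⌋ = 13 → N.
Square: lon ⌊0.37749/2⌋ = 0; lat ⌊1.60245/1⌋ = 1.
Subsquare: lon ⌊0.37749/0.0833333⌋ = 4 → e; lat ⌊0.60245/0.0416667⌋ = 14 → o.
Extended square: lon ⌊0.04416/0.00833333⌋ = 5; lat ⌊0.01911/0.00416667⌋ = 4.

JN01eo54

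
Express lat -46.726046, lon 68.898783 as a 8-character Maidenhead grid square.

ME43kg75

Offset from 180°W / 90°S: lon 248.89878°, lat 43.27395°.
Field: lon ⌊248.89878/20⌋ = 12 → M; lat ⌊43.27395/10⌋ = 4 → E.
Square: lon ⌊8.89878/2⌋ = 4; lat ⌊3.27395/1⌋ = 3.
Subsquare: lon ⌊0.89878/0.0833333⌋ = 10 → k; lat ⌊0.27395/0.0416667⌋ = 6 → g.
Extended square: lon ⌊0.06545/0.00833333⌋ = 7; lat ⌊0.02395/0.00416667⌋ = 5.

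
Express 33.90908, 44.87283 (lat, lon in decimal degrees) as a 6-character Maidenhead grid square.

Add 180° to longitude and 90° to latitude: 224.8728, 123.9091.
Field: 224.8728/20 → 11 → L, 123.9091/10 → 12 → M; chars LM.
Square: 4.8728/2 → 2, 3.9091/1 → 3; chars 23.
Subsquare: 0.8728/0.0833333 → 10 → k, 0.9091/0.0416667 → 21 → v; chars kv.

LM23kv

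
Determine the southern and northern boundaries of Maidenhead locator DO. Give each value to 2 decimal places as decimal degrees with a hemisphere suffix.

Field D=3, O=14: +3·20° lon, +14·10° lat → SW at lon -120°, lat 50°.
Cell spans 20° lon × 10° lat.
south 50.00° N, north 60.00° N.

50.00° N, 60.00° N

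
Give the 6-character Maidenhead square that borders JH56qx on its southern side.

Latitude subsquare x = 23; −1 → 22 = w.
The longitude characters are unchanged.

JH56qw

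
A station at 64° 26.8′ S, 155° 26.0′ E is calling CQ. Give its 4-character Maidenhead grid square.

QC75

Offset from 180°W / 90°S: lon 335.43°, lat 25.55°.
Field: 335.43/20 → 16 → Q, 25.55/10 → 2 → C; chars QC.
Square: 15.43/2 → 7, 5.55/1 → 5; chars 75.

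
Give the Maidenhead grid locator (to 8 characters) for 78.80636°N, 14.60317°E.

JQ78ht23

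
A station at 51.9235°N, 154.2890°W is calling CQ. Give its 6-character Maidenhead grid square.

BO21uw

Shift to the Maidenhead origin (180°W, 90°S): lon 25.7110, lat 141.9235.
Field (20°×10°, letters A–R): lon ⌊25.7110/20⌋ = 1 → B; lat ⌊141.9235/10⌋ = 14 → O.
Square (2°×1°, digits 0–9): lon ⌊5.7110/2⌋ = 2; lat ⌊1.9235/1⌋ = 1.
Subsquare (5′×2.5′, letters a–x): lon ⌊1.7110/0.0833333⌋ = 20 → u; lat ⌊0.9235/0.0416667⌋ = 22 → w.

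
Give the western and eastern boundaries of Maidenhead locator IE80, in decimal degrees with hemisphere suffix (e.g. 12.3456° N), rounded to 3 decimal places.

Field I=8, E=4: +8·20° lon, +4·10° lat → SW at lon -20°, lat -50°.
Square 8, 0: +8·2° lon, +0·1° lat → SW at lon -4°, lat -50°.
Cell spans 2° lon × 1° lat.
west 4.000° W, east 2.000° W.

4.000° W, 2.000° W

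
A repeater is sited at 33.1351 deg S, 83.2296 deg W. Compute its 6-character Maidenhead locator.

EF86ju

Offset from 180°W / 90°S: lon 96.7704°, lat 56.8649°.
Field: lon ⌊96.7704/20⌋ = 4 → E; lat ⌊56.8649/10⌋ = 5 → F.
Square: lon ⌊16.7704/2⌋ = 8; lat ⌊6.8649/1⌋ = 6.
Subsquare: lon ⌊0.7704/0.0833333⌋ = 9 → j; lat ⌊0.8649/0.0416667⌋ = 20 → u.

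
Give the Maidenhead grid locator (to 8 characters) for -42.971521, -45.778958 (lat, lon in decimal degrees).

Offset from 180°W / 90°S: lon 134.22104°, lat 47.02848°.
Field: 134.22104/20 → 6 → G, 47.02848/10 → 4 → E; chars GE.
Square: 14.22104/2 → 7, 7.02848/1 → 7; chars 77.
Subsquare: 0.22104/0.0833333 → 2 → c, 0.02848/0.0416667 → 0 → a; chars ca.
Extended square: 0.05438/0.00833333 → 6, 0.02848/0.00416667 → 6; chars 66.

GE77ca66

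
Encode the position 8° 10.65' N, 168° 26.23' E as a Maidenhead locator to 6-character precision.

RJ48fe

Offset from 180°W / 90°S: lon 348.4372°, lat 98.1775°.
Field: lon ⌊348.4372/20⌋ = 17 → R; lat ⌊98.1775/10⌋ = 9 → J.
Square: lon ⌊8.4372/2⌋ = 4; lat ⌊8.1775/1⌋ = 8.
Subsquare: lon ⌊0.4372/0.0833333⌋ = 5 → f; lat ⌊0.1775/0.0416667⌋ = 4 → e.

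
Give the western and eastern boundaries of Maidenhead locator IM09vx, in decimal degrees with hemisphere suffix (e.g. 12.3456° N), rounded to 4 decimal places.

Field I=8, M=12: +8·20° lon, +12·10° lat → SW at lon -20°, lat 30°.
Square 0, 9: +0·2° lon, +9·1° lat → SW at lon -20°, lat 39°.
Subsquare v=21, x=23: +21·0.0833333° lon, +23·0.0416667° lat → SW at lon -18.25°, lat 39.9583°.
Cell spans 0.0833333° lon × 0.0416667° lat.
west 18.2500° W, east 18.1667° W.

18.2500° W, 18.1667° W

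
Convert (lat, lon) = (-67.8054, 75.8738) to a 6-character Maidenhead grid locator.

Add 180° to longitude and 90° to latitude: 255.8738, 22.1946.
Field: lon ⌊255.8738/20⌋ = 12 → M; lat ⌊22.1946/10⌋ = 2 → C.
Square: lon ⌊15.8738/2⌋ = 7; lat ⌊2.1946/1⌋ = 2.
Subsquare: lon ⌊1.8738/0.0833333⌋ = 22 → w; lat ⌊0.1946/0.0416667⌋ = 4 → e.

MC72we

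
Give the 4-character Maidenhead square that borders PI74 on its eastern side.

PI84

Longitude square 7; +1 → 8.
The latitude characters are unchanged.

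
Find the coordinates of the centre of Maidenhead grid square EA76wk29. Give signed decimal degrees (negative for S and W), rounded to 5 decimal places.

Field E=4, A=0: +4·20° lon, +0·10° lat → SW at lon -100°, lat -90°.
Square 7, 6: +7·2° lon, +6·1° lat → SW at lon -86°, lat -84°.
Subsquare w=22, k=10: +22·0.0833333° lon, +10·0.0416667° lat → SW at lon -84.1667°, lat -83.5833°.
Extended square 2, 9: +2·0.00833333° lon, +9·0.00416667° lat → SW at lon -84.15°, lat -83.5458°.
Cell spans 0.00833333° lon × 0.00416667° lat. Centre is SW corner plus half of each.
latitude -83.54375, longitude -84.14583.

-83.54375, -84.14583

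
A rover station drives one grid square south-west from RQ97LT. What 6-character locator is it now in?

Longitude subsquare l = 11; −1 → 10 = k.
Latitude subsquare t = 19; −1 → 18 = s.

RQ97ks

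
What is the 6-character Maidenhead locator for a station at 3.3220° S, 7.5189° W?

Offset from 180°W / 90°S: lon 172.4811°, lat 86.6780°.
Field: lon ⌊172.4811/20⌋ = 8 → I; lat ⌊86.6780/10⌋ = 8 → I.
Square: lon ⌊12.4811/2⌋ = 6; lat ⌊6.6780/1⌋ = 6.
Subsquare: lon ⌊0.4811/0.0833333⌋ = 5 → f; lat ⌊0.6780/0.0416667⌋ = 16 → q.

II66fq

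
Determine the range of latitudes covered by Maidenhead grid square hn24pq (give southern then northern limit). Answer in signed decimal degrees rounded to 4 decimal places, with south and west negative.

44.6667, 44.7083

Field H=7, N=13: +7·20° lon, +13·10° lat → SW at lon -40°, lat 40°.
Square 2, 4: +2·2° lon, +4·1° lat → SW at lon -36°, lat 44°.
Subsquare p=15, q=16: +15·0.0833333° lon, +16·0.0416667° lat → SW at lon -34.75°, lat 44.6667°.
Cell spans 0.0833333° lon × 0.0416667° lat.
south 44.6667, north 44.7083.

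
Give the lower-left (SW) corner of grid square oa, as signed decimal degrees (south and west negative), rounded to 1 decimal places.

Field O=14, A=0: +14·20° lon, +0·10° lat → SW at lon 100°, lat -90°.
latitude -90.0, longitude 100.0.

-90.0, 100.0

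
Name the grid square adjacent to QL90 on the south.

Latitude square 0; −1 → -1, wraps to 9, carry into field.
Latitude field L = 11; −1 → 10 = K.
The longitude characters are unchanged.

QK99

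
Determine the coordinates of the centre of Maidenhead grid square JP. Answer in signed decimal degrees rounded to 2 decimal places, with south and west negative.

Field J=9, P=15: +9·20° lon, +15·10° lat → SW at lon 0°, lat 60°.
Cell spans 20° lon × 10° lat. Centre is SW corner plus half of each.
latitude 65.00, longitude 10.00.

65.00, 10.00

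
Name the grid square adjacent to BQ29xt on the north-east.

Longitude subsquare x = 23; +1 → 24, wraps to 0 = a, carry into square.
Longitude square 2; +1 → 3.
Latitude subsquare t = 19; +1 → 20 = u.

BQ39au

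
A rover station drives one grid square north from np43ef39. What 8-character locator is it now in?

NP43eg30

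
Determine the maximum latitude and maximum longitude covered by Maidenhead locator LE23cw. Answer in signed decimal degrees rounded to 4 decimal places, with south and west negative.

-46.0417, 44.2500

Field L=11, E=4: +11·20° lon, +4·10° lat → SW at lon 40°, lat -50°.
Square 2, 3: +2·2° lon, +3·1° lat → SW at lon 44°, lat -47°.
Subsquare c=2, w=22: +2·0.0833333° lon, +22·0.0416667° lat → SW at lon 44.1667°, lat -46.0833°.
Cell spans 0.0833333° lon × 0.0416667° lat. NE corner is SW corner plus one full cell.
latitude -46.0417, longitude 44.2500.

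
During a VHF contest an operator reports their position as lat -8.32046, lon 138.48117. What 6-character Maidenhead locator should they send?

Offset from 180°W / 90°S: lon 318.4812°, lat 81.6795°.
Field: lon ⌊318.4812/20⌋ = 15 → P; lat ⌊81.6795/10⌋ = 8 → I.
Square: lon ⌊18.4812/2⌋ = 9; lat ⌊1.6795/1⌋ = 1.
Subsquare: lon ⌊0.4812/0.0833333⌋ = 5 → f; lat ⌊0.6795/0.0416667⌋ = 16 → q.

PI91fq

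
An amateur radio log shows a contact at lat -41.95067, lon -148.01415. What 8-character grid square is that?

BE58xb81

Offset from 180°W / 90°S: lon 31.98585°, lat 48.04933°.
Field: lon ⌊31.98585/20⌋ = 1 → B; lat ⌊48.04933/10⌋ = 4 → E.
Square: lon ⌊11.98585/2⌋ = 5; lat ⌊8.04933/1⌋ = 8.
Subsquare: lon ⌊1.98585/0.0833333⌋ = 23 → x; lat ⌊0.04933/0.0416667⌋ = 1 → b.
Extended square: lon ⌊0.06918/0.00833333⌋ = 8; lat ⌊0.00766/0.00416667⌋ = 1.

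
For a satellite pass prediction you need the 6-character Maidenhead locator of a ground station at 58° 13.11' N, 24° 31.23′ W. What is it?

HO78rf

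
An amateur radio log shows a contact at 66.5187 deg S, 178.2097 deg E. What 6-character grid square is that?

RC93cl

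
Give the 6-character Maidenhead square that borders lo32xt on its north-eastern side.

Longitude subsquare x = 23; +1 → 24, wraps to 0 = a, carry into square.
Longitude square 3; +1 → 4.
Latitude subsquare t = 19; +1 → 20 = u.

LO42au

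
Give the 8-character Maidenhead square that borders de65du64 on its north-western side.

Longitude extended square 6; −1 → 5.
Latitude extended square 4; +1 → 5.

DE65du55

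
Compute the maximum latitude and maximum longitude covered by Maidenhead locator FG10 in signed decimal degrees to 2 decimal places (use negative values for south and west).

-29.00, -76.00

Field F=5, G=6: +5·20° lon, +6·10° lat → SW at lon -80°, lat -30°.
Square 1, 0: +1·2° lon, +0·1° lat → SW at lon -78°, lat -30°.
Cell spans 2° lon × 1° lat. NE corner is SW corner plus one full cell.
latitude -29.00, longitude -76.00.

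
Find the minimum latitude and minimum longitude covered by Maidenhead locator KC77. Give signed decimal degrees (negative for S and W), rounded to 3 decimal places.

Field K=10, C=2: +10·20° lon, +2·10° lat → SW at lon 20°, lat -70°.
Square 7, 7: +7·2° lon, +7·1° lat → SW at lon 34°, lat -63°.
latitude -63.000, longitude 34.000.

-63.000, 34.000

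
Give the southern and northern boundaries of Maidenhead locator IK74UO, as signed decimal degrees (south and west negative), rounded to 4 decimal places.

14.5833, 14.6250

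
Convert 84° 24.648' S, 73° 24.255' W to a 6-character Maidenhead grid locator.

Shift to the Maidenhead origin (180°W, 90°S): lon 106.5957, lat 5.5892.
Field: 106.5957/20 → 5 → F, 5.5892/10 → 0 → A; chars FA.
Square: 6.5957/2 → 3, 5.5892/1 → 5; chars 35.
Subsquare: 0.5957/0.0833333 → 7 → h, 0.5892/0.0416667 → 14 → o; chars ho.

FA35ho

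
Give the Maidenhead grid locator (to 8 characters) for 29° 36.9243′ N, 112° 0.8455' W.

DL39xo87

Offset from 180°W / 90°S: lon 67.98591°, lat 119.61540°.
Field (20°×10°, letters A–R): 67.98591/20 → 3 → D, 119.61540/10 → 11 → L; chars DL.
Square (2°×1°, digits 0–9): 7.98591/2 → 3, 9.61540/1 → 9; chars 39.
Subsquare (5′×2.5′, letters a–x): 1.98591/0.0833333 → 23 → x, 0.61540/0.0416667 → 14 → o; chars xo.
Extended square (30″×15″, digits 0–9): 0.06924/0.00833333 → 8, 0.03207/0.00416667 → 7; chars 87.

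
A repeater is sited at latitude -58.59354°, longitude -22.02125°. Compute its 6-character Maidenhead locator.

HD81xj

Shift to the Maidenhead origin (180°W, 90°S): lon 157.9787, lat 31.4065.
Field: 157.9787/20 → 7 → H, 31.4065/10 → 3 → D; chars HD.
Square: 17.9787/2 → 8, 1.4065/1 → 1; chars 81.
Subsquare: 1.9787/0.0833333 → 23 → x, 0.4065/0.0416667 → 9 → j; chars xj.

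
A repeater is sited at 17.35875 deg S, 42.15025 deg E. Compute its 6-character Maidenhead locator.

LH12bp

Add 180° to longitude and 90° to latitude: 222.1502, 72.6412.
Field (20°×10°, letters A–R): 222.1502/20 → 11 → L, 72.6412/10 → 7 → H; chars LH.
Square (2°×1°, digits 0–9): 2.1502/2 → 1, 2.6412/1 → 2; chars 12.
Subsquare (5′×2.5′, letters a–x): 0.1502/0.0833333 → 1 → b, 0.6412/0.0416667 → 15 → p; chars bp.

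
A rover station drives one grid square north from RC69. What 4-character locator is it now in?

RD60

Latitude square 9; +1 → 10, wraps to 0, carry into field.
Latitude field C = 2; +1 → 3 = D.
The longitude characters are unchanged.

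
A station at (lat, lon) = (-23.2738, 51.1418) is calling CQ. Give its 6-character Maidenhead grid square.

LG56nr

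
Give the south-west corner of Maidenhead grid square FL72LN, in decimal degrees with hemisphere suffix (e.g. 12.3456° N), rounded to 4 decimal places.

22.5417° N, 65.0833° W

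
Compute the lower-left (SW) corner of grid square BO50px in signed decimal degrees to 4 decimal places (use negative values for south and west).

50.9583, -148.7500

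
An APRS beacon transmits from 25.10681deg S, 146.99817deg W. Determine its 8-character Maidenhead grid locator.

BG64mv04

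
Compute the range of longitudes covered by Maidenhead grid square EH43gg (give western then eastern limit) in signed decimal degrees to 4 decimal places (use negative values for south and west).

-91.5000, -91.4167

Field E=4, H=7: +4·20° lon, +7·10° lat → SW at lon -100°, lat -20°.
Square 4, 3: +4·2° lon, +3·1° lat → SW at lon -92°, lat -17°.
Subsquare g=6, g=6: +6·0.0833333° lon, +6·0.0416667° lat → SW at lon -91.5°, lat -16.75°.
Cell spans 0.0833333° lon × 0.0416667° lat.
west -91.5000, east -91.4167.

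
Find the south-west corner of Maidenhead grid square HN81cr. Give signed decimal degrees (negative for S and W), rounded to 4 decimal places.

Field H=7, N=13: +7·20° lon, +13·10° lat → SW at lon -40°, lat 40°.
Square 8, 1: +8·2° lon, +1·1° lat → SW at lon -24°, lat 41°.
Subsquare c=2, r=17: +2·0.0833333° lon, +17·0.0416667° lat → SW at lon -23.8333°, lat 41.7083°.
latitude 41.7083, longitude -23.8333.

41.7083, -23.8333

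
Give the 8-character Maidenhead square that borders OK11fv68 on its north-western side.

OK11fv59

Longitude extended square 6; −1 → 5.
Latitude extended square 8; +1 → 9.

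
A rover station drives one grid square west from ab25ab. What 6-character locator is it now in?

Longitude subsquare a = 0; −1 → -1, wraps to 23 = x, carry into square.
Longitude square 2; −1 → 1.
The latitude characters are unchanged.

AB15xb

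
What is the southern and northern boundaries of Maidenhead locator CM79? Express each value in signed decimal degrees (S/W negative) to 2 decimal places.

39.00, 40.00

Field C=2, M=12: +2·20° lon, +12·10° lat → SW at lon -140°, lat 30°.
Square 7, 9: +7·2° lon, +9·1° lat → SW at lon -126°, lat 39°.
Cell spans 2° lon × 1° lat.
south 39.00, north 40.00.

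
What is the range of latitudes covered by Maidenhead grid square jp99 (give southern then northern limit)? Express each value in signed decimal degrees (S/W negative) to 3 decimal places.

69.000, 70.000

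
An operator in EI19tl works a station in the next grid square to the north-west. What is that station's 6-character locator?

Longitude subsquare t = 19; −1 → 18 = s.
Latitude subsquare l = 11; +1 → 12 = m.

EI19sm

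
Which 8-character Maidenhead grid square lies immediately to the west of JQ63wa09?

Longitude extended square 0; −1 → -1, wraps to 9, carry into subsquare.
Longitude subsquare w = 22; −1 → 21 = v.
The latitude characters are unchanged.

JQ63va99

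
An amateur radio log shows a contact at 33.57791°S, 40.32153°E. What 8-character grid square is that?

Offset from 180°W / 90°S: lon 220.32153°, lat 56.42209°.
Field (20°×10°, letters A–R): lon ⌊220.32153/20⌋ = 11 → L; lat ⌊56.42209/10⌋ = 5 → F.
Square (2°×1°, digits 0–9): lon ⌊0.32153/2⌋ = 0; lat ⌊6.42209/1⌋ = 6.
Subsquare (5′×2.5′, letters a–x): lon ⌊0.32153/0.0833333⌋ = 3 → d; lat ⌊0.42209/0.0416667⌋ = 10 → k.
Extended square (30″×15″, digits 0–9): lon ⌊0.07153/0.00833333⌋ = 8; lat ⌊0.00542/0.00416667⌋ = 1.

LF06dk81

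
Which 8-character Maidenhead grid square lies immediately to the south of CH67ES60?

Latitude extended square 0; −1 → -1, wraps to 9, carry into subsquare.
Latitude subsquare s = 18; −1 → 17 = r.
The longitude characters are unchanged.

CH67er69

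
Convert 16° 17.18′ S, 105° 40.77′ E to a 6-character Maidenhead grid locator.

OH23ur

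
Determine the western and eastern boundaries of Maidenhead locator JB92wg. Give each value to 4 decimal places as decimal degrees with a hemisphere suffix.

19.8333° E, 19.9167° E

Field J=9, B=1: +9·20° lon, +1·10° lat → SW at lon 0°, lat -80°.
Square 9, 2: +9·2° lon, +2·1° lat → SW at lon 18°, lat -78°.
Subsquare w=22, g=6: +22·0.0833333° lon, +6·0.0416667° lat → SW at lon 19.8333°, lat -77.75°.
Cell spans 0.0833333° lon × 0.0416667° lat.
west 19.8333° E, east 19.9167° E.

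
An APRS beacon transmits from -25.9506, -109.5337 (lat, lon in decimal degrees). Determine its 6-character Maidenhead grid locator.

DG54fb

Add 180° to longitude and 90° to latitude: 70.4663, 64.0494.
Field (20°×10°, letters A–R): lon ⌊70.4663/20⌋ = 3 → D; lat ⌊64.0494/10⌋ = 6 → G.
Square (2°×1°, digits 0–9): lon ⌊10.4663/2⌋ = 5; lat ⌊4.0494/1⌋ = 4.
Subsquare (5′×2.5′, letters a–x): lon ⌊0.4663/0.0833333⌋ = 5 → f; lat ⌊0.0494/0.0416667⌋ = 1 → b.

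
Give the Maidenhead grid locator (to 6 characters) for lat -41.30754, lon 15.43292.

JE78rq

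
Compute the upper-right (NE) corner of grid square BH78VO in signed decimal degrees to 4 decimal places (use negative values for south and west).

Field B=1, H=7: +1·20° lon, +7·10° lat → SW at lon -160°, lat -20°.
Square 7, 8: +7·2° lon, +8·1° lat → SW at lon -146°, lat -12°.
Subsquare v=21, o=14: +21·0.0833333° lon, +14·0.0416667° lat → SW at lon -144.25°, lat -11.4167°.
Cell spans 0.0833333° lon × 0.0416667° lat. NE corner is SW corner plus one full cell.
latitude -11.3750, longitude -144.1667.

-11.3750, -144.1667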